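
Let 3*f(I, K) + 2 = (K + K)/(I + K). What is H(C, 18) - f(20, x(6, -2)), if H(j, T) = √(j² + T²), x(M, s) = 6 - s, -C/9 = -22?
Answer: 10/21 + 18*√122 ≈ 199.29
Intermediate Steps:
C = 198 (C = -9*(-22) = 198)
H(j, T) = √(T² + j²)
f(I, K) = -⅔ + 2*K/(3*(I + K)) (f(I, K) = -⅔ + ((K + K)/(I + K))/3 = -⅔ + ((2*K)/(I + K))/3 = -⅔ + (2*K/(I + K))/3 = -⅔ + 2*K/(3*(I + K)))
H(C, 18) - f(20, x(6, -2)) = √(18² + 198²) - (-2)*20/(3*20 + 3*(6 - 1*(-2))) = √(324 + 39204) - (-2)*20/(60 + 3*(6 + 2)) = √39528 - (-2)*20/(60 + 3*8) = 18*√122 - (-2)*20/(60 + 24) = 18*√122 - (-2)*20/84 = 18*√122 - 1*(-10/21) = 18*√122 + 10/21 = 10/21 + 18*√122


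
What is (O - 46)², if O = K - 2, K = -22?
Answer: 4900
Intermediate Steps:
O = -24 (O = -22 - 2 = -24)
(O - 46)² = (-24 - 46)² = (-70)² = 4900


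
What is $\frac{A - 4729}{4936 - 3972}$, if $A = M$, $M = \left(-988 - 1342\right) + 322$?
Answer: $- \frac{6737}{964} \approx -6.9886$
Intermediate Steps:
$M = -2008$ ($M = -2330 + 322 = -2008$)
$A = -2008$
$\frac{A - 4729}{4936 - 3972} = \frac{-2008 - 4729}{4936 - 3972} = - \frac{6737}{964}$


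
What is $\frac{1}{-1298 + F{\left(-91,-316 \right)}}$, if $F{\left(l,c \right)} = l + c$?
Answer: $- \frac{1}{1705} \approx -0.00058651$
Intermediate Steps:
$F{\left(l,c \right)} = c + l$
$\frac{1}{-1298 + F{\left(-91,-316 \right)}} = \frac{1}{-1298 - 407} = \frac{1}{-1705} = - \frac{1}{1705}$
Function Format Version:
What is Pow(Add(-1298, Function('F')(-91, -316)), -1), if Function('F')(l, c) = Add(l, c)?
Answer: Rational(-1, 1705) ≈ -0.00058651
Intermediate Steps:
Function('F')(l, c) = Add(c, l)
Pow(Add(-1298, Function('F')(-91, -316)), -1) = Pow(Add(-1298, Add(-316, -91)), -1) = Pow(Add(-1298, -407), -1) = Pow(-1705, -1) = Rational(-1, 1705)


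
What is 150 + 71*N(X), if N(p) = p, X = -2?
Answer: 8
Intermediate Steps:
150 + 71*N(X) = 150 + 71*(-2) = 150 - 142 = 8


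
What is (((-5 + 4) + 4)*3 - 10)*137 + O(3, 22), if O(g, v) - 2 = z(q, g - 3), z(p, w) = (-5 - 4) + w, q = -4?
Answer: -144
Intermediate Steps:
z(p, w) = -9 + w
O(g, v) = -10 + g (O(g, v) = 2 + (-9 + (g - 3)) = 2 + (-9 + (-3 + g)) = 2 + (-12 + g) = -10 + g)
(((-5 + 4) + 4)*3 - 10)*137 + O(3, 22) = (((-5 + 4) + 4)*3 - 10)*137 + (-10 + 3) = ((-1 + 4)*3 - 10)*137 - 7 = (3*3 - 10)*137 - 7 = (9 - 10)*137 - 7 = -1*137 - 7 = -137 - 7 = -144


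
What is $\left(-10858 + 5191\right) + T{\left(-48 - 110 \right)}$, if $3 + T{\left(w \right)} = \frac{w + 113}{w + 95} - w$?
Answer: $- \frac{38579}{7} \approx -5511.3$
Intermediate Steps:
$T{\left(w \right)} = -3 - w + \frac{113 + w}{95 + w}$ ($T{\left(w \right)} = -3 - \left(w - \frac{w + 113}{w + 95}\right) = -3 - \left(w - \frac{113 + w}{95 + w}\right) = -3 - w + \frac{113 + w}{95 + w}$)
$\left(-10858 + 5191\right) + T{\left(-48 - 110 \right)} = \left(-10858 + 5191\right) + \frac{-172 - \left(-48 - 110\right)^{2} - 97 \left(-48 - 110\right)}{95 - 158} = -5667 + \frac{-172 - \left(-158\right)^{2} - -15326}{95 - 158} = -5667 + \frac{-172 - 24964 + 15326}{-63} = -5667 - \frac{-172 - 24964 + 15326}{63} = -5667 - - \frac{1090}{7} = -5667 + \frac{1090}{7} = - \frac{38579}{7}$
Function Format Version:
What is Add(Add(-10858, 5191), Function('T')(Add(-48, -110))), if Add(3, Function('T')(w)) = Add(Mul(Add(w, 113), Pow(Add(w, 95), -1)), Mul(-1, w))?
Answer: Rational(-38579, 7) ≈ -5511.3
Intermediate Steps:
Function('T')(w) = Add(-3, Mul(-1, w), Mul(Pow(Add(95, w), -1), Add(113, w))) (Function('T')(w) = Add(-3, Add(Mul(Add(w, 113), Pow(Add(w, 95), -1)), Mul(-1, w))) = Add(-3, Add(Mul(Add(113, w), Pow(Add(95, w), -1)), Mul(-1, w))) = Add(-3, Add(Mul(Pow(Add(95, w), -1), Add(113, w)), Mul(-1, w))) = Add(-3, Add(Mul(-1, w), Mul(Pow(Add(95, w), -1), Add(113, w)))) = Add(-3, Mul(-1, w), Mul(Pow(Add(95, w), -1), Add(113, w))))
Add(Add(-10858, 5191), Function('T')(Add(-48, -110))) = Add(Add(-10858, 5191), Mul(Pow(Add(95, Add(-48, -110)), -1), Add(-172, Mul(-1, Pow(Add(-48, -110), 2)), Mul(-97, Add(-48, -110))))) = Add(-5667, Mul(Pow(Add(95, -158), -1), Add(-172, Mul(-1, Pow(-158, 2)), Mul(-97, -158)))) = Add(-5667, Mul(Pow(-63, -1), Add(-172, Mul(-1, 24964), 15326))) = Add(-5667, Mul(Rational(-1, 63), Add(-172, -24964, 15326))) = Add(-5667, Mul(Rational(-1, 63), -9810)) = Add(-5667, Rational(1090, 7)) = Rational(-38579, 7)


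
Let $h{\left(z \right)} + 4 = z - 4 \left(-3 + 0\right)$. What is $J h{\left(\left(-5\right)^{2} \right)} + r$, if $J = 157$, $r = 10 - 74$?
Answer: $5117$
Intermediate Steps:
$r = -64$ ($r = 10 - 74 = -64$)
$h{\left(z \right)} = 8 + z$ ($h{\left(z \right)} = -4 + \left(z - 4 \left(-3 + 0\right)\right) = -4 + \left(z - -12\right) = -4 + \left(z + 12\right) = -4 + \left(12 + z\right) = 8 + z$)
$J h{\left(\left(-5\right)^{2} \right)} + r = 157 \left(8 + \left(-5\right)^{2}\right) - 64 = 157 \left(8 + 25\right) - 64 = 157 \cdot 33 - 64 = 5181 - 64 = 5117$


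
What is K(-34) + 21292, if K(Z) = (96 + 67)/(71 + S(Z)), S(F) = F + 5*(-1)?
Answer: 681507/32 ≈ 21297.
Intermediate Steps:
S(F) = -5 + F (S(F) = F - 5 = -5 + F)
K(Z) = 163/(66 + Z) (K(Z) = (96 + 67)/(71 + (-5 + Z)) = 163/(66 + Z))
K(-34) + 21292 = 163/(66 - 34) + 21292 = 163/32 + 21292 = 681507/32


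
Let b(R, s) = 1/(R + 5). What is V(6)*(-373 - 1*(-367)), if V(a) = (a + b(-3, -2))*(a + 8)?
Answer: -546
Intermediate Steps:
b(R, s) = 1/(5 + R)
V(a) = (½ + a)*(8 + a) (V(a) = (a + 1/(5 - 3))*(a + 8) = (a + 1/2)*(8 + a) = (a + ½)*(8 + a) = (½ + a)*(8 + a))
V(6)*(-373 - 1*(-367)) = (4 + 6² + (17/2)*6)*(-373 - 1*(-367)) = (4 + 36 + 51)*(-373 + 367) = 91*(-6) = -546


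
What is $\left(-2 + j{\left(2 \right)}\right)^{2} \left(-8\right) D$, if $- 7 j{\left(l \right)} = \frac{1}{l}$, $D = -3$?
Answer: $\frac{5046}{49} \approx 102.98$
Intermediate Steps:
$j{\left(l \right)} = - \frac{1}{7 l}$
$\left(-2 + j{\left(2 \right)}\right)^{2} \left(-8\right) D = \left(-2 - \frac{1}{7 \cdot 2}\right)^{2} \left(-8\right) \left(-3\right) = \left(-2 - \frac{1}{14}\right)^{2} \left(-8\right) \left(-3\right) = \left(- \frac{29}{14}\right)^{2} \left(-8\right) \left(-3\right) = \frac{841}{196} \left(-8\right) \left(-3\right) = \left(- \frac{1682}{49}\right) \left(-3\right) = \frac{5046}{49}$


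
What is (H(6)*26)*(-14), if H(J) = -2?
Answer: 728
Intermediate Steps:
(H(6)*26)*(-14) = -2*26*(-14) = -52*(-14) = 728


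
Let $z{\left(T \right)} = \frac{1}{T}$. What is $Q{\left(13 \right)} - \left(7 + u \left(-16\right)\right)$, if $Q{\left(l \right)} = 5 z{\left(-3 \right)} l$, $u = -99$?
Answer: $- \frac{4838}{3} \approx -1612.7$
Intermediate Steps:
$Q{\left(l \right)} = - \frac{5 l}{3}$ ($Q{\left(l \right)} = \frac{5}{-3} l = 5 \left(- \frac{1}{3}\right) l = - \frac{5 l}{3}$)
$Q{\left(13 \right)} - \left(7 + u \left(-16\right)\right) = \left(- \frac{5}{3}\right) 13 - \left(7 - -1584\right) = - \frac{65}{3} - \left(7 + 1584\right) = - \frac{65}{3} - 1591 = - \frac{4838}{3}$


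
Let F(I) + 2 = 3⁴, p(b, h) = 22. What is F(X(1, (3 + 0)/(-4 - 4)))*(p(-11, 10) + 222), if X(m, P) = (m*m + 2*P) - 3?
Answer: 19276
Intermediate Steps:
X(m, P) = -3 + m² + 2*P (X(m, P) = (m² + 2*P) - 3 = -3 + m² + 2*P)
F(I) = 79 (F(I) = -2 + 3⁴ = -2 + 81 = 79)
F(X(1, (3 + 0)/(-4 - 4)))*(p(-11, 10) + 222) = 79*(22 + 222) = 79*244 = 19276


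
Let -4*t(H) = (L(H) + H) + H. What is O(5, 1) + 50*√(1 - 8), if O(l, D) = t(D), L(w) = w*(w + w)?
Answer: -1 + 50*I*√7 ≈ -1.0 + 132.29*I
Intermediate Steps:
L(w) = 2*w² (L(w) = w*(2*w) = 2*w²)
t(H) = -H/2 - H²/2 (t(H) = -((2*H² + H) + H)/4 = -((H + 2*H²) + H)/4 = -(2*H + 2*H²)/4 = -H/2 - H²/2)
O(l, D) = D*(-1 - D)/2
O(5, 1) + 50*√(1 - 8) = (½)*1*(-1 - 1*1) + 50*√(1 - 8) = (½)*1*(-1 - 1) + 50*√(-7) = (½)*1*(-2) + 50*(I*√7) = -1 + 50*I*√7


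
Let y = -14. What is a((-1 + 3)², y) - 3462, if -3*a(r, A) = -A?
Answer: -10400/3 ≈ -3466.7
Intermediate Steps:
a(r, A) = A/3 (a(r, A) = -(-1)*A/3 = A/3)
a((-1 + 3)², y) - 3462 = (⅓)*(-14) - 3462 = -14/3 - 3462 = -10400/3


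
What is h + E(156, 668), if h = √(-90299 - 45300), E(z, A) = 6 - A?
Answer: -662 + I*√135599 ≈ -662.0 + 368.24*I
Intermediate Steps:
h = I*√135599 (h = √(-135599) = I*√135599 ≈ 368.24*I)
h + E(156, 668) = I*√135599 + (6 - 1*668) = I*√135599 + (6 - 668) = I*√135599 - 662 = -662 + I*√135599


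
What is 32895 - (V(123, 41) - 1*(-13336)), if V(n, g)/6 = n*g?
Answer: -10699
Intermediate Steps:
V(n, g) = 6*g*n (V(n, g) = 6*(n*g) = 6*(g*n) = 6*g*n)
32895 - (V(123, 41) - 1*(-13336)) = 32895 - (6*41*123 - 1*(-13336)) = 32895 - (30258 + 13336) = 32895 - 1*43594 = 32895 - 43594 = -10699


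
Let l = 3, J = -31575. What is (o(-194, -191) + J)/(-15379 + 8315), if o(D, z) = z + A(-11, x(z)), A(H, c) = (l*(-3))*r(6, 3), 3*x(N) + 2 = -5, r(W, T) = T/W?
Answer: 63541/14128 ≈ 4.4975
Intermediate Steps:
x(N) = -7/3 (x(N) = -⅔ + (⅓)*(-5) = -⅔ - 5/3 = -7/3)
A(H, c) = -9/2 (A(H, c) = (3*(-3))*(3/6) = -27/6 = -9*½ = -9/2)
o(D, z) = -9/2 + z (o(D, z) = z - 9/2 = -9/2 + z)
(o(-194, -191) + J)/(-15379 + 8315) = ((-9/2 - 191) - 31575)/(-15379 + 8315) = (-391/2 - 31575)/(-7064) = -63541/2*(-1/7064) = 63541/14128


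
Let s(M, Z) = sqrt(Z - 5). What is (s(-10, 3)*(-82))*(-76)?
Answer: 6232*I*sqrt(2) ≈ 8813.4*I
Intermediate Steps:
s(M, Z) = sqrt(-5 + Z)
(s(-10, 3)*(-82))*(-76) = (sqrt(-5 + 3)*(-82))*(-76) = (sqrt(-2)*(-82))*(-76) = ((I*sqrt(2))*(-82))*(-76) = -82*I*sqrt(2)*(-76) = 6232*I*sqrt(2)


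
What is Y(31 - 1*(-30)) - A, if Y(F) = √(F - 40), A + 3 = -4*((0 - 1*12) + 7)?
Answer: -17 + √21 ≈ -12.417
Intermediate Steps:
A = 17 (A = -3 - 4*((0 - 1*12) + 7) = -3 - 4*((0 - 12) + 7) = -3 - 4*(-12 + 7) = -3 - 4*(-5) = -3 + 20 = 17)
Y(F) = √(-40 + F)
Y(31 - 1*(-30)) - A = √(-40 + (31 - 1*(-30))) - 1*17 = √(-40 + (31 + 30)) - 17 = √(-40 + 61) - 17 = √21 - 17 = -17 + √21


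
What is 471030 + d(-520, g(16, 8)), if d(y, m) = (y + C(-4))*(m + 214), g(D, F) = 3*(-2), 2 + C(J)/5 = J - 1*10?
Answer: 346230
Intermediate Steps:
C(J) = -60 + 5*J (C(J) = -10 + 5*(J - 1*10) = -10 + 5*(J - 10) = -10 + 5*(-10 + J) = -10 + (-50 + 5*J) = -60 + 5*J)
g(D, F) = -6
d(y, m) = (-80 + y)*(214 + m) (d(y, m) = (y + (-60 + 5*(-4)))*(m + 214) = (y + (-60 - 20))*(214 + m) = (y - 80)*(214 + m) = (-80 + y)*(214 + m))
471030 + d(-520, g(16, 8)) = 471030 + (-17120 - 80*(-6) + 214*(-520) - 6*(-520)) = 471030 + (-17120 + 480 - 111280 + 3120) = 471030 - 124800 = 346230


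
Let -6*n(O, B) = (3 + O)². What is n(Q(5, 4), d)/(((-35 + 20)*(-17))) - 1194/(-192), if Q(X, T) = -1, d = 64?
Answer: 152171/24480 ≈ 6.2161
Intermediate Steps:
n(O, B) = -(3 + O)²/6
n(Q(5, 4), d)/(((-35 + 20)*(-17))) - 1194/(-192) = (-(3 - 1)²/6)/(((-35 + 20)*(-17))) - 1194/(-192) = (-⅙*2²)/((-15*(-17))) - 1194*(-1/192) = -⅙*4/255 + 199/32 = -⅔*1/255 + 199/32 = -2/765 + 199/32 = 152171/24480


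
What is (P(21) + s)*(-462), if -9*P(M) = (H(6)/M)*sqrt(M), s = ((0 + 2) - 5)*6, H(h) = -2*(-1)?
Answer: 8316 + 44*sqrt(21)/9 ≈ 8338.4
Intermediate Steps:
H(h) = 2
s = -18 (s = (2 - 5)*6 = -3*6 = -18)
P(M) = -2/(9*sqrt(M)) (P(M) = -2/M*sqrt(M)/9 = -2/(9*sqrt(M)))
(P(21) + s)*(-462) = (-2*sqrt(21)/189 - 18)*(-462) = (-18 - 2*sqrt(21)/189)*(-462) = 8316 + 44*sqrt(21)/9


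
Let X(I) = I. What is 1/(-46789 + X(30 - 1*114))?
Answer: -1/46873 ≈ -2.1334e-5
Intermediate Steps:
1/(-46789 + X(30 - 1*114)) = 1/(-46789 + (30 - 1*114)) = 1/(-46789 + (30 - 114)) = 1/(-46789 - 84) = 1/(-46873) = -1/46873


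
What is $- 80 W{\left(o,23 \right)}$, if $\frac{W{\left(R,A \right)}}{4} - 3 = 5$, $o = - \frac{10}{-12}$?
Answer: $-2560$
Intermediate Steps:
$o = \frac{5}{6}$ ($o = \left(-10\right) \left(- \frac{1}{12}\right) = \frac{5}{6} \approx 0.83333$)
$W{\left(R,A \right)} = 32$ ($W{\left(R,A \right)} = 12 + 4 \cdot 5 = 12 + 20 = 32$)
$- 80 W{\left(o,23 \right)} = \left(-80\right) 32 = -2560$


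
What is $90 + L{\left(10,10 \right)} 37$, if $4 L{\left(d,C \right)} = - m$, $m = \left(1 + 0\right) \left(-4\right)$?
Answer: $127$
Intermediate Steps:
$m = -4$ ($m = 1 \left(-4\right) = -4$)
$L{\left(d,C \right)} = 1$ ($L{\left(d,C \right)} = \frac{\left(-1\right) \left(-4\right)}{4} = \frac{1}{4} \cdot 4 = 1$)
$90 + L{\left(10,10 \right)} 37 = 90 + 1 \cdot 37 = 90 + 37 = 127$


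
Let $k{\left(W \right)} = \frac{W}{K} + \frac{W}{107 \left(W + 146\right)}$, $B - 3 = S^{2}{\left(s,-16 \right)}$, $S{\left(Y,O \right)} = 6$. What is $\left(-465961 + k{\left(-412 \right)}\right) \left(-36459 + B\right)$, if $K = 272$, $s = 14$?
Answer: $\frac{4105586894670165}{241927} \approx 1.697 \cdot 10^{10}$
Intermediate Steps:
$B = 39$ ($B = 3 + 6^{2} = 3 + 36 = 39$)
$k{\left(W \right)} = \frac{W}{272} + \frac{W}{15622 + 107 W}$ ($k{\left(W \right)} = \frac{W}{272} + \frac{W}{107 \left(W + 146\right)} = W \frac{1}{272} + \frac{W}{107 \left(146 + W\right)} = \frac{W}{272} + \frac{W}{15622 + 107 W}$)
$\left(-465961 + k{\left(-412 \right)}\right) \left(-36459 + B\right) = \left(-465961 + \frac{1}{29104} \left(-412\right) \frac{1}{146 - 412} \left(15894 + 107 \left(-412\right)\right)\right) \left(-36459 + 39\right) = \left(-465961 + \frac{1}{29104} \left(-412\right) \frac{1}{-266} \left(15894 - 44084\right)\right) \left(-36420\right) = \left(-465961 + \frac{1}{29104} \left(-412\right) \left(- \frac{1}{266}\right) \left(-28190\right)\right) \left(-36420\right) = \left(-465961 - \frac{1451785}{967708}\right) \left(-36420\right) = \left(- \frac{450915639173}{967708}\right) \left(-36420\right) = \frac{4105586894670165}{241927}$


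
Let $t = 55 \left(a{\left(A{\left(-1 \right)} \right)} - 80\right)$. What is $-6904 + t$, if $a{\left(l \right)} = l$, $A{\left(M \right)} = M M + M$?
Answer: $-11304$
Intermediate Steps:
$A{\left(M \right)} = M + M^{2}$ ($A{\left(M \right)} = M^{2} + M = M + M^{2}$)
$t = -4400$ ($t = 55 \left(- (1 - 1) - 80\right) = 55 \left(\left(-1\right) 0 - 80\right) = 55 \left(0 - 80\right) = 55 \left(-80\right) = -4400$)
$-6904 + t = -6904 - 4400 = -11304$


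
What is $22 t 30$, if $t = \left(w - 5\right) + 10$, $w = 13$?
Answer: $11880$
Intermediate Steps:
$t = 18$ ($t = \left(13 - 5\right) + 10 = 8 + 10 = 18$)
$22 t 30 = 22 \cdot 18 \cdot 30 = 396 \cdot 30 = 11880$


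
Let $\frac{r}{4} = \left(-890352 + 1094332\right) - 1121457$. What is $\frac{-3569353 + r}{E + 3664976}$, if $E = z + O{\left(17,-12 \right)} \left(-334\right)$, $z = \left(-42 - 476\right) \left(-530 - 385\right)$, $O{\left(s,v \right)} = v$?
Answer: $- \frac{7239261}{4142954} \approx -1.7474$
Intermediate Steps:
$r = -3669908$ ($r = 4 \left(\left(-890352 + 1094332\right) - 1121457\right) = 4 \left(203980 - 1121457\right) = 4 \left(-917477\right) = -3669908$)
$z = 473970$ ($z = \left(-518\right) \left(-915\right) = 473970$)
$E = 477978$ ($E = 473970 - -4008 = 473970 + 4008 = 477978$)
$\frac{-3569353 + r}{E + 3664976} = \frac{-3569353 - 3669908}{477978 + 3664976} = - \frac{7239261}{4142954}$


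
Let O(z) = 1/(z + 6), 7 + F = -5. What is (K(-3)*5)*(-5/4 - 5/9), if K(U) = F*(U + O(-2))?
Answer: -3575/12 ≈ -297.92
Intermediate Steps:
F = -12 (F = -7 - 5 = -12)
O(z) = 1/(6 + z)
K(U) = -3 - 12*U (K(U) = -12*(U + 1/(6 - 2)) = -12*(U + 1/4) = -12*(U + ¼) = -12*(¼ + U) = -3 - 12*U)
(K(-3)*5)*(-5/4 - 5/9) = ((-3 - 12*(-3))*5)*(-5/4 - 5/9) = ((-3 + 36)*5)*(-5*¼ - 5*⅑) = (33*5)*(-5/4 - 5/9) = 165*(-65/36) = -3575/12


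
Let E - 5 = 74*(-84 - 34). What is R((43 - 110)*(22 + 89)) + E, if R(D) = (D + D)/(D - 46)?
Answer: -65289267/7483 ≈ -8725.0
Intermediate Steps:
E = -8727 (E = 5 + 74*(-84 - 34) = 5 + 74*(-118) = 5 - 8732 = -8727)
R(D) = 2*D/(-46 + D) (R(D) = (2*D)/(-46 + D) = 2*D/(-46 + D))
R((43 - 110)*(22 + 89)) + E = 2*((43 - 110)*(22 + 89))/(-46 + (43 - 110)*(22 + 89)) - 8727 = 2*(-67*111)/(-46 - 67*111) - 8727 = 2*(-7437)/(-46 - 7437) - 8727 = 2*(-7437)/(-7483) - 8727 = 2*(-7437)*(-1/7483) - 8727 = 14874/7483 - 8727 = -65289267/7483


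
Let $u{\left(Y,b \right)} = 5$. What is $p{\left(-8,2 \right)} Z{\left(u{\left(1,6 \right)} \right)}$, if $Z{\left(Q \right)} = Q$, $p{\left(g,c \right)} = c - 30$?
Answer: $-140$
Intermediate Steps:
$p{\left(g,c \right)} = -30 + c$ ($p{\left(g,c \right)} = c - 30 = -30 + c$)
$p{\left(-8,2 \right)} Z{\left(u{\left(1,6 \right)} \right)} = \left(-30 + 2\right) 5 = \left(-28\right) 5 = -140$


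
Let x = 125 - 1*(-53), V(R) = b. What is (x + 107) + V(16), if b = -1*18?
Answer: 267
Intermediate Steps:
b = -18
V(R) = -18
x = 178 (x = 125 + 53 = 178)
(x + 107) + V(16) = (178 + 107) - 18 = 285 - 18 = 267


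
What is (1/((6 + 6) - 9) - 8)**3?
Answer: -12167/27 ≈ -450.63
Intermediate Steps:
(1/((6 + 6) - 9) - 8)**3 = (1/(12 - 9) - 8)**3 = (1/3 - 8)**3 = (-23/3)**3 = -12167/27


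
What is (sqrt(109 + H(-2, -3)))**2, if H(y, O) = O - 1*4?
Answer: 102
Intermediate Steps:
H(y, O) = -4 + O (H(y, O) = O - 4 = -4 + O)
(sqrt(109 + H(-2, -3)))**2 = (sqrt(109 + (-4 - 3)))**2 = (sqrt(109 - 7))**2 = (sqrt(102))**2 = 102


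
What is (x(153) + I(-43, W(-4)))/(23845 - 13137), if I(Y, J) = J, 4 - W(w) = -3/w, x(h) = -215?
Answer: -847/42832 ≈ -0.019775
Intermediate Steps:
W(w) = 4 + 3/w (W(w) = 4 - (-3)/w = 4 + 3/w)
(x(153) + I(-43, W(-4)))/(23845 - 13137) = (-215 + (4 + 3/(-4)))/(23845 - 13137) = (-215 + (4 + 3*(-1/4)))/10708 = (-215 + (4 - 3/4))*(1/10708) = (-215 + 13/4)*(1/10708) = -847/4*1/10708 = -847/42832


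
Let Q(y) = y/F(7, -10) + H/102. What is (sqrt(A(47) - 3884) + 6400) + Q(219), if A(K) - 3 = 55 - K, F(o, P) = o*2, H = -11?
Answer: 2290346/357 + I*sqrt(3873) ≈ 6415.5 + 62.233*I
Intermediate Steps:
F(o, P) = 2*o
Q(y) = -11/102 + y/14 (Q(y) = y/((2*7)) - 11/102 = y/14 - 11*1/102 = y*(1/14) - 11/102 = y/14 - 11/102 = -11/102 + y/14)
A(K) = 58 - K (A(K) = 3 + (55 - K) = 58 - K)
(sqrt(A(47) - 3884) + 6400) + Q(219) = (sqrt((58 - 1*47) - 3884) + 6400) + (-11/102 + (1/14)*219) = (sqrt((58 - 47) - 3884) + 6400) + (-11/102 + 219/14) = (sqrt(11 - 3884) + 6400) + 5546/357 = (sqrt(-3873) + 6400) + 5546/357 = (I*sqrt(3873) + 6400) + 5546/357 = (6400 + I*sqrt(3873)) + 5546/357 = 2290346/357 + I*sqrt(3873)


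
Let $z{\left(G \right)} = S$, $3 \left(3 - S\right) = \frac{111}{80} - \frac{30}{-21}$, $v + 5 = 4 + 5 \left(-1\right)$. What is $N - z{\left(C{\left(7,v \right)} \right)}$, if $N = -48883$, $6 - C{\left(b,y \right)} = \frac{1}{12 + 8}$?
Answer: $- \frac{82126903}{1680} \approx -48885.0$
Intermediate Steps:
$v = -6$ ($v = -5 + \left(4 + 5 \left(-1\right)\right) = -5 + \left(4 - 5\right) = -5 - 1 = -6$)
$C{\left(b,y \right)} = \frac{119}{20}$ ($C{\left(b,y \right)} = 6 - \frac{1}{12 + 8} = 6 - \frac{1}{20} = \frac{119}{20}$)
$S = \frac{3463}{1680}$ ($S = 3 - \frac{\frac{111}{80} - \frac{30}{-21}}{3} = 3 - \frac{111 \cdot \frac{1}{80} - - \frac{10}{7}}{3} = 3 - \frac{\frac{111}{80} + \frac{10}{7}}{3} = 3 - \frac{1577}{1680} = \frac{3463}{1680} \approx 2.0613$)
$z{\left(G \right)} = \frac{3463}{1680}$
$N - z{\left(C{\left(7,v \right)} \right)} = -48883 - \frac{3463}{1680} = - \frac{82126903}{1680}$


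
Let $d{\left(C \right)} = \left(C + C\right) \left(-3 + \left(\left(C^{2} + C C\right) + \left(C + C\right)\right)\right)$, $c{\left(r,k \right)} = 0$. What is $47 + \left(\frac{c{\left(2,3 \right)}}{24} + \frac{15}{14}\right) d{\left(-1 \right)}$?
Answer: $\frac{374}{7} \approx 53.429$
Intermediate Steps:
$d{\left(C \right)} = 2 C \left(-3 + 2 C + 2 C^{2}\right)$ ($d{\left(C \right)} = 2 C \left(-3 + \left(\left(C^{2} + C^{2}\right) + 2 C\right)\right) = 2 C \left(-3 + \left(2 C^{2} + 2 C\right)\right) = 2 C \left(-3 + \left(2 C + 2 C^{2}\right)\right) = 2 C \left(-3 + 2 C + 2 C^{2}\right)$)
$47 + \left(\frac{c{\left(2,3 \right)}}{24} + \frac{15}{14}\right) d{\left(-1 \right)} = 47 + \left(\frac{0}{24} + \frac{15}{14}\right) 2 \left(-1\right) \left(-3 + 2 \left(-1\right) + 2 \left(-1\right)^{2}\right) = 47 + \left(0 \cdot \frac{1}{24} + 15 \cdot \frac{1}{14}\right) 2 \left(-1\right) \left(-3 - 2 + 2 \cdot 1\right) = 47 + \left(0 + \frac{15}{14}\right) 2 \left(-1\right) \left(-3 - 2 + 2\right) = 47 + \frac{15 \cdot 2 \left(-1\right) \left(-3\right)}{14} = 47 + \frac{15}{14} \cdot 6 = 47 + \frac{45}{7} = \frac{374}{7}$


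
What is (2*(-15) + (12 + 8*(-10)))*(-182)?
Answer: 17836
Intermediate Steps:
(2*(-15) + (12 + 8*(-10)))*(-182) = (-30 + (12 - 80))*(-182) = (-30 - 68)*(-182) = -98*(-182) = 17836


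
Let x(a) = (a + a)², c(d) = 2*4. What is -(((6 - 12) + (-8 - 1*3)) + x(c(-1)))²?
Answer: -57121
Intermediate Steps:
c(d) = 8
x(a) = 4*a² (x(a) = (2*a)² = 4*a²)
-(((6 - 12) + (-8 - 1*3)) + x(c(-1)))² = -(((6 - 12) + (-8 - 1*3)) + 4*8²)² = -((-6 + (-8 - 3)) + 4*64)² = -((-6 - 11) + 256)² = -(-17 + 256)² = -1*239² = -1*57121 = -57121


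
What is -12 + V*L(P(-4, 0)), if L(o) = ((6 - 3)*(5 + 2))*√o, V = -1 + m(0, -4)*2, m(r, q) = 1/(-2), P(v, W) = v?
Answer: -12 - 84*I ≈ -12.0 - 84.0*I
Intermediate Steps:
m(r, q) = -½
V = -2 (V = -1 - ½*2 = -1 - 1 = -2)
L(o) = 21*√o (L(o) = (3*7)*√o = 21*√o)
-12 + V*L(P(-4, 0)) = -12 - 42*√(-4) = -12 - 42*2*I = -12 - 84*I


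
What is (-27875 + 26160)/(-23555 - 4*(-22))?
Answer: 1715/23467 ≈ 0.073081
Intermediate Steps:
(-27875 + 26160)/(-23555 - 4*(-22)) = -1715/(-23555 + 88) = -1715/(-23467) = -1715*(-1/23467) = 1715/23467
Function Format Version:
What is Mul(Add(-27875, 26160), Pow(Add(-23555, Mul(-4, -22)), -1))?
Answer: Rational(1715, 23467) ≈ 0.073081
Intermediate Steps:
Mul(Add(-27875, 26160), Pow(Add(-23555, Mul(-4, -22)), -1)) = Mul(-1715, Pow(Add(-23555, 88), -1)) = Mul(-1715, Pow(-23467, -1)) = Mul(-1715, Rational(-1, 23467)) = Rational(1715, 23467)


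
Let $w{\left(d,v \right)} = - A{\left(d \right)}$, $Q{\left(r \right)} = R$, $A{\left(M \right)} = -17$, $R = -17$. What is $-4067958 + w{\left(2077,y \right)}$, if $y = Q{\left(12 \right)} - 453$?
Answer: $-4067941$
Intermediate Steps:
$Q{\left(r \right)} = -17$
$y = -470$ ($y = -17 - 453 = -470$)
$w{\left(d,v \right)} = 17$ ($w{\left(d,v \right)} = \left(-1\right) \left(-17\right) = 17$)
$-4067958 + w{\left(2077,y \right)} = -4067958 + 17 = -4067941$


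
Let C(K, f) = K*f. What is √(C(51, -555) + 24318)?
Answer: 3*I*√443 ≈ 63.143*I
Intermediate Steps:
√(C(51, -555) + 24318) = √(51*(-555) + 24318) = √(-28305 + 24318) = √(-3987) = 3*I*√443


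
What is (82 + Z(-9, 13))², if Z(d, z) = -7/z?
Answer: 1121481/169 ≈ 6636.0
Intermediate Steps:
(82 + Z(-9, 13))² = (82 - 7/13)² = (1059/13)² = 1121481/169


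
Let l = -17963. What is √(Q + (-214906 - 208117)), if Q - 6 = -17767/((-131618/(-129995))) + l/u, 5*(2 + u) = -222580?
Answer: I*√945347305049811447621691/1464842531 ≈ 663.75*I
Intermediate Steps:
u = -44518 (u = -2 + (⅕)*(-222580) = -2 - 44516 = -44518)
Q = -25695548637148/1464842531 (Q = 6 + (-17767/((-131618/(-129995))) - 17963/(-44518)) = 6 + (-17767/((-131618*(-1/129995))) - 17963*(-1/44518)) = 6 + (-17767/131618/129995 + 17963/44518) = 6 + (-17767*129995/131618 + 17963/44518) = 6 + (-2309621165/131618 + 17963/44518) = 6 - 25704337692334/1464842531 = -25695548637148/1464842531 ≈ -17542.)
√(Q + (-214906 - 208117)) = √(-25695548637148/1464842531 + (-214906 - 208117)) = √(-25695548637148/1464842531 - 423023) = √(-645357630628361/1464842531) = I*√945347305049811447621691/1464842531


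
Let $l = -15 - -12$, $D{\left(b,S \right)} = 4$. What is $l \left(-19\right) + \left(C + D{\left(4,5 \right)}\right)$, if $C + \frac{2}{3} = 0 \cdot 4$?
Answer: $\frac{181}{3} \approx 60.333$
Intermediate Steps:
$C = - \frac{2}{3}$ ($C = - \frac{2}{3} + 0 \cdot 4 = - \frac{2}{3} + 0 = - \frac{2}{3} \approx -0.66667$)
$l = -3$ ($l = -15 + 12 = -3$)
$l \left(-19\right) + \left(C + D{\left(4,5 \right)}\right) = \left(-3\right) \left(-19\right) + \left(- \frac{2}{3} + 4\right) = 57 + \frac{10}{3} = \frac{181}{3}$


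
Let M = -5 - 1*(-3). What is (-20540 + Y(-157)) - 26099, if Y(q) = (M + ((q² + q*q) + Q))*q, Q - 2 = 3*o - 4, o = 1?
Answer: -7786268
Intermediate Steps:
M = -2 (M = -5 + 3 = -2)
Q = 1 (Q = 2 + (3*1 - 4) = 2 + (3 - 4) = 2 - 1 = 1)
Y(q) = q*(-1 + 2*q²) (Y(q) = (-2 + ((q² + q*q) + 1))*q = (-2 + ((q² + q²) + 1))*q = (-2 + (2*q² + 1))*q = (-2 + (1 + 2*q²))*q = (-1 + 2*q²)*q = q*(-1 + 2*q²))
(-20540 + Y(-157)) - 26099 = (-20540 + (-1*(-157) + 2*(-157)³)) - 26099 = (-20540 + (157 + 2*(-3869893))) - 26099 = (-20540 + (157 - 7739786)) - 26099 = (-20540 - 7739629) - 26099 = -7760169 - 26099 = -7786268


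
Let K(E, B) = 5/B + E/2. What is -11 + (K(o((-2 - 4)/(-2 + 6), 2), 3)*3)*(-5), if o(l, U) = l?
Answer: -99/4 ≈ -24.750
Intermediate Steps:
K(E, B) = E/2 + 5/B (K(E, B) = 5/B + E*(½) = 5/B + E/2 = E/2 + 5/B)
-11 + (K(o((-2 - 4)/(-2 + 6), 2), 3)*3)*(-5) = -11 + ((((-2 - 4)/(-2 + 6))/2 + 5/3)*3)*(-5) = -11 + (((-6/4)/2 + 5*(⅓))*3)*(-5) = -11 + (((-6*¼)/2 + 5/3)*3)*(-5) = -11 + (((½)*(-3/2) + 5/3)*3)*(-5) = -11 + ((-¾ + 5/3)*3)*(-5) = -11 + ((11/12)*3)*(-5) = -11 + (11/4)*(-5) = -11 - 55/4 = -99/4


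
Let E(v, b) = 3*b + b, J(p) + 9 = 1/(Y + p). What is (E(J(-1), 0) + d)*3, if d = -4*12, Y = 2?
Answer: -144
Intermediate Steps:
d = -48
J(p) = -9 + 1/(2 + p)
E(v, b) = 4*b
(E(J(-1), 0) + d)*3 = (4*0 - 48)*3 = (0 - 48)*3 = -48*3 = -144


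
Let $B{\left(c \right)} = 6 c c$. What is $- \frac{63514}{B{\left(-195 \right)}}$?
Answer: $- \frac{31757}{114075} \approx -0.27839$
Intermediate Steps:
$B{\left(c \right)} = 6 c^{2}$
$- \frac{63514}{B{\left(-195 \right)}} = - \frac{63514}{6 \left(-195\right)^{2}} = - \frac{63514}{6 \cdot 38025} = - \frac{63514}{228150} = \left(-63514\right) \frac{1}{228150} = - \frac{31757}{114075}$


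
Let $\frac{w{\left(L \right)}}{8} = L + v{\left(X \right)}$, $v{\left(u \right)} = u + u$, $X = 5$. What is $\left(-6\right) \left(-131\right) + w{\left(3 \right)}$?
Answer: $890$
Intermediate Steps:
$v{\left(u \right)} = 2 u$
$w{\left(L \right)} = 80 + 8 L$ ($w{\left(L \right)} = 8 \left(L + 2 \cdot 5\right) = 8 \left(L + 10\right) = 8 \left(10 + L\right) = 80 + 8 L$)
$\left(-6\right) \left(-131\right) + w{\left(3 \right)} = \left(-6\right) \left(-131\right) + \left(80 + 8 \cdot 3\right) = 786 + \left(80 + 24\right) = 786 + 104 = 890$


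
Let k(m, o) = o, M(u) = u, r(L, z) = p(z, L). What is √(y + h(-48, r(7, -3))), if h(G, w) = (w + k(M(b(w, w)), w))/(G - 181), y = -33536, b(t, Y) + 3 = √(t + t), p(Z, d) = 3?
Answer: 5*I*√70346510/229 ≈ 183.13*I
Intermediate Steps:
b(t, Y) = -3 + √2*√t (b(t, Y) = -3 + √(t + t) = -3 + √(2*t) = -3 + √2*√t)
r(L, z) = 3
h(G, w) = 2*w/(-181 + G) (h(G, w) = (w + w)/(G - 181) = (2*w)/(-181 + G) = 2*w/(-181 + G))
√(y + h(-48, r(7, -3))) = √(-33536 + 2*3/(-181 - 48)) = √(-33536 + 2*3/(-229)) = √(-33536 + 2*3*(-1/229)) = √(-33536 - 6/229) = √(-7679750/229) = 5*I*√70346510/229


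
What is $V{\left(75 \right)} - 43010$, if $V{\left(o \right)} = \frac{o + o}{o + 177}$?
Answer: $- \frac{1806395}{42} \approx -43009.0$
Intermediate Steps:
$V{\left(o \right)} = \frac{2 o}{177 + o}$
$V{\left(75 \right)} - 43010 = 2 \cdot 75 \frac{1}{177 + 75} - 43010 = 2 \cdot 75 \cdot \frac{1}{252} - 43010 = \frac{25}{42} - 43010 = - \frac{1806395}{42}$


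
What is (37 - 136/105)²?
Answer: 14055001/11025 ≈ 1274.8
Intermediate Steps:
(37 - 136/105)² = (3749/105)² = 14055001/11025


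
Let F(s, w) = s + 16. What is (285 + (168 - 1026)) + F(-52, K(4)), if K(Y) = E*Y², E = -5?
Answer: -609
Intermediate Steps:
K(Y) = -5*Y²
F(s, w) = 16 + s
(285 + (168 - 1026)) + F(-52, K(4)) = (285 + (168 - 1026)) + (16 - 52) = (285 - 858) - 36 = -573 - 36 = -609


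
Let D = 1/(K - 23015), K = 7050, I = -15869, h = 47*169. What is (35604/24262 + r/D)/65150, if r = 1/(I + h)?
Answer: 334770067/6264192435900 ≈ 5.3442e-5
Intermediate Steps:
h = 7943
r = -1/7926 (r = 1/(-15869 + 7943) = 1/(-7926) = -1/7926 ≈ -0.00012617)
D = -1/15965 (D = 1/(7050 - 23015) = 1/(-15965) = -1/15965 ≈ -6.2637e-5)
(35604/24262 + r/D)/65150 = (35604/24262 - 1/(7926*(-1/15965)))/65150 = (35604*(1/24262) - 1/7926*(-15965))*(1/65150) = (17802/12131 + 15965/7926)*(1/65150) = (334770067/96150306)*(1/65150) = 334770067/6264192435900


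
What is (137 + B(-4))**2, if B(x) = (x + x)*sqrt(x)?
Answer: 18513 - 4384*I ≈ 18513.0 - 4384.0*I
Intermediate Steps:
B(x) = 2*x**(3/2) (B(x) = (2*x)*sqrt(x) = 2*x**(3/2))
(137 + B(-4))**2 = (137 + 2*(-4)**(3/2))**2 = (137 + 2*(-8*I))**2 = (137 - 16*I)**2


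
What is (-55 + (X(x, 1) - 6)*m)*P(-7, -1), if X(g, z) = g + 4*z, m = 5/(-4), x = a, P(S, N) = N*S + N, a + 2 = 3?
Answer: -645/2 ≈ -322.50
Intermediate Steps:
a = 1 (a = -2 + 3 = 1)
P(S, N) = N + N*S
x = 1
m = -5/4 (m = 5*(-1/4) = -5/4 ≈ -1.2500)
(-55 + (X(x, 1) - 6)*m)*P(-7, -1) = (-55 + ((1 + 4*1) - 6)*(-5/4))*(-(1 - 7)) = (-55 + ((1 + 4) - 6)*(-5/4))*(-1*(-6)) = (-55 + (5 - 6)*(-5/4))*6 = (-55 - 1*(-5/4))*6 = (-55 + 5/4)*6 = -215/4*6 = -645/2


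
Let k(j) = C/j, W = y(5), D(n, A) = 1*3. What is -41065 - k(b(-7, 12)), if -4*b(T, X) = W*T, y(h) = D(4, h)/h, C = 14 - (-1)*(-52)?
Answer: -861605/21 ≈ -41029.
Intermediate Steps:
D(n, A) = 3
C = -38 (C = 14 - 1*52 = 14 - 52 = -38)
y(h) = 3/h
W = 3/5 ≈ 0.60000
b(T, X) = -3*T/20
k(j) = -38/j
-41065 - k(b(-7, 12)) = -41065 - (-38)/((-3/20*(-7))) = -41065 - (-38)/21/20 = -41065 - (-38)*20/21 = -41065 - 1*(-760/21) = -41065 + 760/21 = -861605/21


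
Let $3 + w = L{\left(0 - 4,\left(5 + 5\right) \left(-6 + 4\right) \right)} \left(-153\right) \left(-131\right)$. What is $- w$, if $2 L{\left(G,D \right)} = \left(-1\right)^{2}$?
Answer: $- \frac{20037}{2} \approx -10019.0$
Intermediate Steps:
$L{\left(G,D \right)} = \frac{1}{2}$ ($L{\left(G,D \right)} = \frac{\left(-1\right)^{2}}{2} = \frac{1}{2} \cdot 1 = \frac{1}{2}$)
$w = \frac{20037}{2}$ ($w = -3 + \frac{1}{2} \left(-153\right) \left(-131\right) = -3 - - \frac{20043}{2} = -3 + \frac{20043}{2} = \frac{20037}{2} \approx 10019.0$)
$- w = \left(-1\right) \frac{20037}{2} = - \frac{20037}{2}$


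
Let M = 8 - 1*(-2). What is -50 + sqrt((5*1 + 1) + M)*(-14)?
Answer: -106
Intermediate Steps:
M = 10 (M = 8 + 2 = 10)
-50 + sqrt((5*1 + 1) + M)*(-14) = -50 + sqrt((5*1 + 1) + 10)*(-14) = -50 + sqrt((5 + 1) + 10)*(-14) = -50 + sqrt(6 + 10)*(-14) = -50 + sqrt(16)*(-14) = -50 + 4*(-14) = -50 - 56 = -106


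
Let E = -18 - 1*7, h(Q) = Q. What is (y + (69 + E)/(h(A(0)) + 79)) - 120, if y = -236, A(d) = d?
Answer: -28080/79 ≈ -355.44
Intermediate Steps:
E = -25 (E = -18 - 7 = -25)
(y + (69 + E)/(h(A(0)) + 79)) - 120 = (-236 + (69 - 25)/(0 + 79)) - 120 = (-236 + 44/79) - 120 = -18600/79 - 120 = -28080/79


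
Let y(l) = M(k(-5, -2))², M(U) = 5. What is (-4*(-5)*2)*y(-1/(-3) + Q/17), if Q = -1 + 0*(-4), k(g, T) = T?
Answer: 1000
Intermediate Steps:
Q = -1 (Q = -1 + 0 = -1)
y(l) = 25 (y(l) = 5² = 25)
(-4*(-5)*2)*y(-1/(-3) + Q/17) = (-4*(-5)*2)*25 = (20*2)*25 = 40*25 = 1000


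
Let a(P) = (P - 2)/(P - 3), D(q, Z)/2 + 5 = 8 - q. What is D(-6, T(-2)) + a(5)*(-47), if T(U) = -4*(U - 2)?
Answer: -105/2 ≈ -52.500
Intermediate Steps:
T(U) = 8 - 4*U (T(U) = -4*(-2 + U) = 8 - 4*U)
D(q, Z) = 6 - 2*q (D(q, Z) = -10 + 2*(8 - q) = -10 + (16 - 2*q) = 6 - 2*q)
a(P) = (-2 + P)/(-3 + P)
D(-6, T(-2)) + a(5)*(-47) = (6 - 2*(-6)) + ((-2 + 5)/(-3 + 5))*(-47) = (6 + 12) + (3/2)*(-47) = 18 + ((1/2)*3)*(-47) = 18 + (3/2)*(-47) = 18 - 141/2 = -105/2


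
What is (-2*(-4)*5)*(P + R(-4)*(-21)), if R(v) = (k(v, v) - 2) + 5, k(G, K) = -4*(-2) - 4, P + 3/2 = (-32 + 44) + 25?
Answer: -4460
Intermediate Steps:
P = 71/2 (P = -3/2 + ((-32 + 44) + 25) = -3/2 + (12 + 25) = -3/2 + 37 = 71/2 ≈ 35.500)
k(G, K) = 4 (k(G, K) = 8 - 4 = 4)
R(v) = 7 (R(v) = (4 - 2) + 5 = 2 + 5 = 7)
(-2*(-4)*5)*(P + R(-4)*(-21)) = (-2*(-4)*5)*(71/2 + 7*(-21)) = (8*5)*(71/2 - 147) = 40*(-223/2) = -4460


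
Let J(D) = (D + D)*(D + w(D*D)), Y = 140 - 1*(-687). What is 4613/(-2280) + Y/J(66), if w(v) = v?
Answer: -14014276/6931485 ≈ -2.0218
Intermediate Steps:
Y = 827 (Y = 140 + 687 = 827)
J(D) = 2*D*(D + D²) (J(D) = (D + D)*(D + D*D) = (2*D)*(D + D²) = 2*D*(D + D²))
4613/(-2280) + Y/J(66) = 4613/(-2280) + 827/((2*66²*(1 + 66))) = 4613*(-1/2280) + 827/((2*4356*67)) = -4613/2280 + 827/583704 = -14014276/6931485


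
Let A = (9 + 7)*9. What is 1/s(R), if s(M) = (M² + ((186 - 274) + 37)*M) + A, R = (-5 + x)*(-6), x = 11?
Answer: 1/3276 ≈ 0.00030525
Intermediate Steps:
A = 144 (A = 16*9 = 144)
R = -36 (R = (-5 + 11)*(-6) = 6*(-6) = -36)
s(M) = 144 + M² - 51*M (s(M) = (M² + ((186 - 274) + 37)*M) + 144 = (M² + (-88 + 37)*M) + 144 = (M² - 51*M) + 144 = 144 + M² - 51*M)
1/s(R) = 1/(144 + (-36)² - 51*(-36)) = 1/(144 + 1296 + 1836) = 1/3276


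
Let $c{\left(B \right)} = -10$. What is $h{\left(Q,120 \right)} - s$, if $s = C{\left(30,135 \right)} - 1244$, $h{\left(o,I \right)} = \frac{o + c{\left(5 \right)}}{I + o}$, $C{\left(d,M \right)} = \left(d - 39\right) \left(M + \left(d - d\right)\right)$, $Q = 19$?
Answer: $\frac{341810}{139} \approx 2459.1$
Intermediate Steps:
$C{\left(d,M \right)} = M \left(-39 + d\right)$ ($C{\left(d,M \right)} = \left(-39 + d\right) \left(M + 0\right) = \left(-39 + d\right) M = M \left(-39 + d\right)$)
$h{\left(o,I \right)} = \frac{-10 + o}{I + o}$ ($h{\left(o,I \right)} = \frac{o - 10}{I + o} = \frac{-10 + o}{I + o}$)
$s = -2459$ ($s = 135 \left(-39 + 30\right) - 1244 = 135 \left(-9\right) - 1244 = -1215 - 1244 = -2459$)
$h{\left(Q,120 \right)} - s = \frac{-10 + 19}{120 + 19} - -2459 = \frac{1}{139} \cdot 9 + 2459 = \frac{9}{139} + 2459 = \frac{341810}{139}$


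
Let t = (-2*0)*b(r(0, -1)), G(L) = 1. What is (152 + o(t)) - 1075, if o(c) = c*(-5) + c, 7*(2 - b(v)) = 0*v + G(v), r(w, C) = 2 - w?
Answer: -923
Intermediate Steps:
b(v) = 13/7 (b(v) = 2 - (0*v + 1)/7 = 2 - (0 + 1)/7 = 2 - ⅐*1 = 2 - ⅐ = 13/7)
t = 0 (t = -2*0*(13/7) = 0*(13/7) = 0)
o(c) = -4*c (o(c) = -5*c + c = -4*c)
(152 + o(t)) - 1075 = (152 - 4*0) - 1075 = (152 + 0) - 1075 = 152 - 1075 = -923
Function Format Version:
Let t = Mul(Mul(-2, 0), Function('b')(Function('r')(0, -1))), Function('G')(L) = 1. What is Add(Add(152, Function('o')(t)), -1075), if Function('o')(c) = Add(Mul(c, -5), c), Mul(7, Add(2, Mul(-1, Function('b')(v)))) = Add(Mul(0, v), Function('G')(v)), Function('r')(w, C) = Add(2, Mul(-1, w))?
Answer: -923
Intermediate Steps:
Function('b')(v) = Rational(13, 7) (Function('b')(v) = Add(2, Mul(Rational(-1, 7), Add(Mul(0, v), 1))) = Add(2, Mul(Rational(-1, 7), Add(0, 1))) = Add(2, Mul(Rational(-1, 7), 1)) = Add(2, Rational(-1, 7)) = Rational(13, 7))
t = 0 (t = Mul(Mul(-2, 0), Rational(13, 7)) = Mul(0, Rational(13, 7)) = 0)
Function('o')(c) = Mul(-4, c) (Function('o')(c) = Add(Mul(-5, c), c) = Mul(-4, c))
Add(Add(152, Function('o')(t)), -1075) = Add(Add(152, Mul(-4, 0)), -1075) = Add(Add(152, 0), -1075) = Add(152, -1075) = -923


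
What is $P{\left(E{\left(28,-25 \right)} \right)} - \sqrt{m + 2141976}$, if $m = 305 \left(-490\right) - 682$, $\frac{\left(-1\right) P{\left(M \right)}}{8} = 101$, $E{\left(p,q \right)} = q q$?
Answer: $-808 - 6 \sqrt{55329} \approx -2219.3$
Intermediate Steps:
$E{\left(p,q \right)} = q^{2}$
$P{\left(M \right)} = -808$ ($P{\left(M \right)} = \left(-8\right) 101 = -808$)
$m = -150132$ ($m = -149450 - 682 = -150132$)
$P{\left(E{\left(28,-25 \right)} \right)} - \sqrt{m + 2141976} = -808 - \sqrt{-150132 + 2141976} = -808 - \sqrt{1991844} = -808 - 6 \sqrt{55329}$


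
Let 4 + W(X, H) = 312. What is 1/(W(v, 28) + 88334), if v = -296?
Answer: 1/88642 ≈ 1.1281e-5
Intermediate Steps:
W(X, H) = 308 (W(X, H) = -4 + 312 = 308)
1/(W(v, 28) + 88334) = 1/(308 + 88334) = 1/88642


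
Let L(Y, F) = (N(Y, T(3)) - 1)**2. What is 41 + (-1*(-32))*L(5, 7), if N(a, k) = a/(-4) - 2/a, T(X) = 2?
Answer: 6643/25 ≈ 265.72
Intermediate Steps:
N(a, k) = -2/a - a/4 (N(a, k) = a*(-1/4) - 2/a = -a/4 - 2/a = -2/a - a/4)
L(Y, F) = (-1 - 2/Y - Y/4)**2 (L(Y, F) = ((-2/Y - Y/4) - 1)**2 = (-1 - 2/Y - Y/4)**2)
41 + (-1*(-32))*L(5, 7) = 41 + (-1*(-32))*((1/16)*(8 + 5*(4 + 5))**2/5**2) = 41 + 32*((1/16)*(1/25)*(8 + 5*9)**2) = 41 + 32*((1/16)*(1/25)*(8 + 45)**2) = 41 + 32*((1/16)*(1/25)*53**2) = 41 + 32*((1/16)*(1/25)*2809) = 41 + 32*(2809/400) = 41 + 5618/25 = 6643/25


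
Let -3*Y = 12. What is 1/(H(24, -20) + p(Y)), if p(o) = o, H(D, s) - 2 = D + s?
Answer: ½ ≈ 0.50000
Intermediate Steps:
H(D, s) = 2 + D + s (H(D, s) = 2 + (D + s) = 2 + D + s)
Y = -4 (Y = -⅓*12 = -4)
1/(H(24, -20) + p(Y)) = 1/((2 + 24 - 20) - 4) = 1/(6 - 4) = 1/2 = ½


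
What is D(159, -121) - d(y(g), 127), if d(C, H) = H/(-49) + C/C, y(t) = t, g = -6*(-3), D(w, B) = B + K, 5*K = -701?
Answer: -63604/245 ≈ -259.61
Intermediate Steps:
K = -701/5 (K = (1/5)*(-701) = -701/5 ≈ -140.20)
D(w, B) = -701/5 + B (D(w, B) = B - 701/5 = -701/5 + B)
g = 18
d(C, H) = 1 - H/49 (d(C, H) = H*(-1/49) + 1 = -H/49 + 1 = 1 - H/49)
D(159, -121) - d(y(g), 127) = (-701/5 - 121) - (1 - 1/49*127) = -1306/5 - (1 - 127/49) = -1306/5 - 1*(-78/49) = -1306/5 + 78/49 = -63604/245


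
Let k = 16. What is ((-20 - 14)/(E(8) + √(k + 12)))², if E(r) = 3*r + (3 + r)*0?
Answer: 289/(12 + √7)² ≈ 1.3473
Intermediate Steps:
E(r) = 3*r (E(r) = 3*r + 0 = 3*r)
((-20 - 14)/(E(8) + √(k + 12)))² = ((-20 - 14)/(3*8 + √(16 + 12)))² = (-34/(24 + √28))² = (-34/(24 + 2*√7))² = 1156/(24 + 2*√7)²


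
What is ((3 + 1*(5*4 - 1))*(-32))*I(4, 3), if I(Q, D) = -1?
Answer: 704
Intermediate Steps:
((3 + 1*(5*4 - 1))*(-32))*I(4, 3) = ((3 + 1*(5*4 - 1))*(-32))*(-1) = ((3 + 1*(20 - 1))*(-32))*(-1) = ((3 + 1*19)*(-32))*(-1) = ((3 + 19)*(-32))*(-1) = (22*(-32))*(-1) = -704*(-1) = 704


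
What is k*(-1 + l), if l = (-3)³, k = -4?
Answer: 112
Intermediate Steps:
l = -27
k*(-1 + l) = -4*(-1 - 27) = -4*(-28) = 112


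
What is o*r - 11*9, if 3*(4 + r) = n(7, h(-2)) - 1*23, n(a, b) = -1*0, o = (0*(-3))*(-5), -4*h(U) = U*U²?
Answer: -99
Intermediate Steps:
h(U) = -U³/4 (h(U) = -U*U²/4 = -U³/4)
o = 0 (o = 0*(-5) = 0)
n(a, b) = 0
r = -35/3 (r = -4 + (0 - 1*23)/3 = -4 + (0 - 23)/3 = -4 + (⅓)*(-23) = -4 - 23/3 = -35/3 ≈ -11.667)
o*r - 11*9 = 0*(-35/3) - 11*9 = 0 - 99 = -99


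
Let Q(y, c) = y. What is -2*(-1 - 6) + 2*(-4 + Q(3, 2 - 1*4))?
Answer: 12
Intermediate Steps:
-2*(-1 - 6) + 2*(-4 + Q(3, 2 - 1*4)) = -2*(-1 - 6) + 2*(-4 + 3) = -2*(-7) + 2*(-1) = 14 - 2 = 12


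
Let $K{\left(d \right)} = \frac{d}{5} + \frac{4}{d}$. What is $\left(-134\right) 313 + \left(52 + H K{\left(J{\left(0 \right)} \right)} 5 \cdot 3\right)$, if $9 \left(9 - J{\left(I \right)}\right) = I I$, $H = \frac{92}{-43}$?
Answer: $- \frac{5413102}{129} \approx -41962.0$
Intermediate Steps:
$H = - \frac{92}{43}$ ($H = 92 \left(- \frac{1}{43}\right) = - \frac{92}{43} \approx -2.1395$)
$J{\left(I \right)} = 9 - \frac{I^{2}}{9}$ ($J{\left(I \right)} = 9 - \frac{I I}{9} = 9 - \frac{I^{2}}{9}$)
$K{\left(d \right)} = \frac{4}{d} + \frac{d}{5}$ ($K{\left(d \right)} = d \frac{1}{5} + \frac{4}{d} = \frac{d}{5} + \frac{4}{d} = \frac{4}{d} + \frac{d}{5}$)
$\left(-134\right) 313 + \left(52 + H K{\left(J{\left(0 \right)} \right)} 5 \cdot 3\right) = \left(-134\right) 313 + \left(52 - \frac{92 \left(\frac{4}{9 - \frac{0^{2}}{9}} + \frac{9 - \frac{0^{2}}{9}}{5}\right) 5 \cdot 3}{43}\right) = -41942 + \left(52 - \frac{92 \left(\frac{4}{9 - 0} + \frac{9 - 0}{5}\right) 5 \cdot 3}{43}\right) = -41942 + \left(52 - \frac{92 \left(\frac{4}{9 + 0} + \frac{9 + 0}{5}\right) 5 \cdot 3}{43}\right) = -41942 + \left(52 - \frac{92 \left(\frac{4}{9} + \frac{1}{5} \cdot 9\right) 5 \cdot 3}{43}\right) = -41942 + \left(52 - \frac{92 \left(4 \cdot \frac{1}{9} + \frac{9}{5}\right) 5 \cdot 3}{43}\right) = -41942 + \left(52 - \frac{92 \left(\frac{4}{9} + \frac{9}{5}\right) 5 \cdot 3}{43}\right) = -41942 + \left(52 - \frac{92 \cdot \frac{101}{45} \cdot 5 \cdot 3}{43}\right) = -41942 + \left(52 - \frac{92 \cdot \frac{101}{9} \cdot 3}{43}\right) = -41942 + \left(52 - \frac{9292}{129}\right) = -41942 - \frac{2584}{129} = - \frac{5413102}{129}$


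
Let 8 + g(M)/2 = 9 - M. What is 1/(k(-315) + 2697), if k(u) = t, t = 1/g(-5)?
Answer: 12/32365 ≈ 0.00037077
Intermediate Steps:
g(M) = 2 - 2*M (g(M) = -16 + 2*(9 - M) = -16 + (18 - 2*M) = 2 - 2*M)
t = 1/12 (t = 1/(2 - 2*(-5)) = 1/(2 + 10) = 1/12 ≈ 0.083333)
k(u) = 1/12
1/(k(-315) + 2697) = 1/(1/12 + 2697) = 1/(32365/12) = 12/32365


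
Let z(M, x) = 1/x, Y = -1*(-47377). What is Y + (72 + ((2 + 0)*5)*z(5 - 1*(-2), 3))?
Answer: 142357/3 ≈ 47452.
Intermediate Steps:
Y = 47377
Y + (72 + ((2 + 0)*5)*z(5 - 1*(-2), 3)) = 47377 + (72 + ((2 + 0)*5)/3) = 47377 + (72 + (2*5)*(1/3)) = 47377 + (72 + 10*(1/3)) = 47377 + (72 + 10/3) = 47377 + 226/3 = 142357/3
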